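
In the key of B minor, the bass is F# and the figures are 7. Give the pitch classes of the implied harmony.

F#, A, C#, E

The written figures 7 are shorthand for 7/5/3: the 5/3 are implied.
A third above F# in this key is A.
A fifth above F# in this key is C#.
A seventh above F# in this key is E.
Together with the bass F#, this spells F# minor seventh in root position.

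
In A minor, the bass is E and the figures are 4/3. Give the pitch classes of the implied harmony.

E, G, A, C

The written figures 4/3 are shorthand for 6/4/3: the 6 is implied.
A third above E in this key is G.
A fourth above E in this key is A.
A sixth above E in this key is C.
Together with the bass E, this spells A minor seventh in second inversion.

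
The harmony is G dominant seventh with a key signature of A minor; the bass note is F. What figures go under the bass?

F is the seventh of G dominant seventh, so the chord is in third inversion.
A seventh chord in third inversion is figured 6/4/2, conventionally abbreviated 4/2.

4/2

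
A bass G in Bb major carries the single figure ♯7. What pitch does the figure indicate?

Counting 6 letter steps above G lands on F; in Bb major, that letter is F.
The #7 figure raises it a semitone, giving F#.

F#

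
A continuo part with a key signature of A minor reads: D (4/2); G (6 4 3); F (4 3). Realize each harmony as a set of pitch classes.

D, E, G, B | G, B, C, E | F, A, B, D

D (6/4/2): D, E, G, B.
G (6/4/3): G, B, C, E.
F (6/4/3): F, A, B, D.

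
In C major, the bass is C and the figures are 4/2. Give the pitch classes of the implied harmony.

C, D, F, A

The written figures 4/2 are shorthand for 6/4/2: the 6 is implied.
A second above C in this key is D.
A fourth above C in this key is F.
A sixth above C in this key is A.
Together with the bass C, this spells D minor seventh in third inversion.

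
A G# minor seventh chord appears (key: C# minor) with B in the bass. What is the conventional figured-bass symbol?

B is the third of G# minor seventh, so the chord is in first inversion.
A seventh chord in first inversion is figured 6/5/3, conventionally abbreviated 6/5.

6/5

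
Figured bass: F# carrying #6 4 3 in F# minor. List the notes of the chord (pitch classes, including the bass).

F#, A, B, D#

A third above F# in this key is A.
A fourth above F# in this key is B.
A sixth above F# in this key is D, raised to D# by the sharp.
Together with the bass F#, this spells B dominant seventh in second inversion.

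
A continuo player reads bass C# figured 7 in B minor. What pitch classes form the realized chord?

C#, E, G, B

The written figures 7 are shorthand for 7/5/3: the 5/3 are implied.
A third above C# in this key is E.
A fifth above C# in this key is G.
A seventh above C# in this key is B.
Together with the bass C#, this spells C# half-diminished seventh in root position.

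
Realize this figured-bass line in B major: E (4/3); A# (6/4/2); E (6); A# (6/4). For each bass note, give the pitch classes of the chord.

E, G#, A#, C# | A#, B, D#, F# | E, G#, C# | A#, D#, F#

E (6/4/3): E, G#, A#, C#.
A# (6/4/2): A#, B, D#, F#.
E (6/3): E, G#, C#.
A# (6/4): A#, D#, F#.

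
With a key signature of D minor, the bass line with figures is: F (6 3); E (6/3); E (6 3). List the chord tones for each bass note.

F, A, D | E, G, C | E, G, C

F (6/3): F, A, D.
E (6/3): E, G, C.
E (6/3): E, G, C.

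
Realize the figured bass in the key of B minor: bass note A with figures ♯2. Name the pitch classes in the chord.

The written figures ♯2 are shorthand for 6/4/2: the 6/4 are implied.
A second above A in this key is B, raised to B# by the sharp.
A fourth above A in this key is D.
A sixth above A in this key is F#.

A, B#, D, F#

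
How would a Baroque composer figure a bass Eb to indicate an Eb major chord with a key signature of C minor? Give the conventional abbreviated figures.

Eb is the root of Eb major, so the chord is in root position.
A triad in root position is figured 5/3, conventionally abbreviated (no figures — root-position triad).

no figures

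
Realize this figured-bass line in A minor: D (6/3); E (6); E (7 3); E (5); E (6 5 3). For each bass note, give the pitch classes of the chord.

D (6/3): D, F, B.
E (6/3): E, G, C.
E (7/5/3): E, G, B, D.
E (5/3): E, G, B.
E (6/5/3): E, G, B, C.

D, F, B | E, G, C | E, G, B, D | E, G, B | E, G, B, C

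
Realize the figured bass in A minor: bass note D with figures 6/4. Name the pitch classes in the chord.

D, G, B

A fourth above D in this key is G.
A sixth above D in this key is B.
Together with the bass D, this spells G major in second inversion.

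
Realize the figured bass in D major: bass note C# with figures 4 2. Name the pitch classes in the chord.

C#, D, F#, A

The written figures 4 2 are shorthand for 6/4/2: the 6 is implied.
A second above C# in this key is D.
A fourth above C# in this key is F#.
A sixth above C# in this key is A.
Together with the bass C#, this spells D major seventh in third inversion.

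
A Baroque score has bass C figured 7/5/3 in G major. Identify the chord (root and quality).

C major seventh

The figures 7/5/3 indicate a seventh chord in root position.
In root position the bass is the root, so the root is C.
The chord tones are C, E, G, B, giving C major seventh.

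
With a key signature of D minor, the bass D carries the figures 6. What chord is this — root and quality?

Bb major

The figures 6 indicate a triad in first inversion.
In first inversion the root lies a sixth above the bass: a sixth above D in D minor is Bb.
The chord tones are D, F, Bb, giving Bb major.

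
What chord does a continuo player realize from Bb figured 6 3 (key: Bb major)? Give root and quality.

The figures 6 3 indicate a triad in first inversion.
In first inversion the root lies a sixth above the bass: a sixth above Bb in Bb major is G.
The chord tones are Bb, D, G, giving G minor.

G minor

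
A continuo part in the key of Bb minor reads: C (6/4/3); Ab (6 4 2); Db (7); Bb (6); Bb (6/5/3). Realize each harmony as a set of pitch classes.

C (6/4/3): C, Eb, F, Ab.
Ab (6/4/2): Ab, Bb, Db, F.
Db (7/5/3): Db, F, Ab, C.
Bb (6/3): Bb, Db, Gb.
Bb (6/5/3): Bb, Db, F, Gb.

C, Eb, F, Ab | Ab, Bb, Db, F | Db, F, Ab, C | Bb, Db, Gb | Bb, Db, F, Gb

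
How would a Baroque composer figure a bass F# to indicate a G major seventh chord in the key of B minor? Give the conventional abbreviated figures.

4/2

F# is the seventh of G major seventh, so the chord is in third inversion.
A seventh chord in third inversion is figured 6/4/2, conventionally abbreviated 4/2.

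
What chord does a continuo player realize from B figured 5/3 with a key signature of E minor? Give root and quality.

The figures 5/3 indicate a triad in root position.
In root position the bass is the root, so the root is B.
The chord tones are B, D, F#, giving B minor.

B minor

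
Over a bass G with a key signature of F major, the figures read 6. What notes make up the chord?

G, Bb, E

The written figures 6 are shorthand for 6/3: the 3 is implied.
A third above G in this key is Bb.
A sixth above G in this key is E.
Together with the bass G, this spells E diminished in first inversion.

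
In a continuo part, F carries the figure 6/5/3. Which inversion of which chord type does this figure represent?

seventh chord, first inversion

Intervals of 6/5/3 above the bass form a seventh chord; the bass is the third, so this is first inversion.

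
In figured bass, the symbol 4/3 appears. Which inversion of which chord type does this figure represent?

4/3 is shorthand for 6/4/3.
Intervals of 6/4/3 above the bass form a seventh chord; the bass is the fifth, so this is second inversion.

seventh chord, second inversion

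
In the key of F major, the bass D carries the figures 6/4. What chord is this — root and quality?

The figures 6/4 indicate a triad in second inversion.
In second inversion the root lies a fourth above the bass: a fourth above D in F major is G.
The chord tones are D, G, Bb, giving G minor.

G minor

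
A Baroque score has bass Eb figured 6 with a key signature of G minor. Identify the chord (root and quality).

The figures 6 indicate a triad in first inversion.
In first inversion the root lies a sixth above the bass: a sixth above Eb in G minor is C.
The chord tones are Eb, G, C, giving C minor.

C minor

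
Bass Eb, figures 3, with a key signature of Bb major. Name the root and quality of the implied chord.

The figures 3 indicate a triad in root position.
In root position the bass is the root, so the root is Eb.
The chord tones are Eb, G, Bb, giving Eb major.

Eb major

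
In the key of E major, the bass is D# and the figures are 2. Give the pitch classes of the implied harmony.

The written figures 2 are shorthand for 6/4/2: the 6/4 are implied.
A second above D# in this key is E.
A fourth above D# in this key is G#.
A sixth above D# in this key is B.
Together with the bass D#, this spells E major seventh in third inversion.

D#, E, G#, B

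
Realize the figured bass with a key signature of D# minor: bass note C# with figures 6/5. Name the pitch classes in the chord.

C#, E#, G#, A#

The written figures 6/5 are shorthand for 6/5/3: the 3 is implied.
A third above C# in this key is E#.
A fifth above C# in this key is G#.
A sixth above C# in this key is A#.
Together with the bass C#, this spells A# minor seventh in first inversion.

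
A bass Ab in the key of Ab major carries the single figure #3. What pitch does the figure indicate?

C#

Counting 2 letter steps above Ab lands on C; in Ab major, that letter is C.
The #3 figure raises it a semitone, giving C#.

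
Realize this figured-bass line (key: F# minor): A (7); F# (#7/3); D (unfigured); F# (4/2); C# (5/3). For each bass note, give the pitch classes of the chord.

A (7/5/3): A, C#, E, G#.
F# (#7/5/3): F#, A, C#, E#.
D (5/3): D, F#, A.
F# (6/4/2): F#, G#, B, D.
C# (5/3): C#, E, G#.

A, C#, E, G# | F#, A, C#, E# | D, F#, A | F#, G#, B, D | C#, E, G#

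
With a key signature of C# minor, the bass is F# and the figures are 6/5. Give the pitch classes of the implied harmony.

F#, A, C#, D#

The written figures 6/5 are shorthand for 6/5/3: the 3 is implied.
A third above F# in this key is A.
A fifth above F# in this key is C#.
A sixth above F# in this key is D#.
Together with the bass F#, this spells D# half-diminished seventh in first inversion.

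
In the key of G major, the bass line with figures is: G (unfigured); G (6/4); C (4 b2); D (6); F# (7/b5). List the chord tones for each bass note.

G (5/3): G, B, D.
G (6/4): G, C, E.
C (6/4/b2): C, Db, F#, A.
D (6/3): D, F#, B.
F# (7/b5/3): F#, A, Cb, E.

G, B, D | G, C, E | C, Db, F#, A | D, F#, B | F#, A, Cb, E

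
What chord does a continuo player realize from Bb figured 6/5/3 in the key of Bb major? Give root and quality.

G minor seventh

The figures 6/5/3 indicate a seventh chord in first inversion.
In first inversion the root lies a sixth above the bass: a sixth above Bb in Bb major is G.
The chord tones are Bb, D, F, G, giving G minor seventh.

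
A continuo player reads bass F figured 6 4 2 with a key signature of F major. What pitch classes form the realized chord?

A second above F in this key is G.
A fourth above F in this key is Bb.
A sixth above F in this key is D.
Together with the bass F, this spells G minor seventh in third inversion.

F, G, Bb, D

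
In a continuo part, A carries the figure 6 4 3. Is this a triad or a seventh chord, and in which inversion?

Intervals of 6/4/3 above the bass form a seventh chord; the bass is the fifth, so this is second inversion.

seventh chord, second inversion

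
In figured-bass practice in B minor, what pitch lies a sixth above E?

C#

Counting 5 letter steps above E lands on C; in B minor, that letter is C#.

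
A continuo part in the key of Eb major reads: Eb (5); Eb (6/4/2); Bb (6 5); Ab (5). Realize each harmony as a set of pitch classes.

Eb, G, Bb | Eb, F, Ab, C | Bb, D, F, G | Ab, C, Eb

Eb (5/3): Eb, G, Bb.
Eb (6/4/2): Eb, F, Ab, C.
Bb (6/5/3): Bb, D, F, G.
Ab (5/3): Ab, C, Eb.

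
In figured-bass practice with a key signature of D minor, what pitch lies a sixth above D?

Counting 5 letter steps above D lands on B; in D minor, that letter is Bb.

Bb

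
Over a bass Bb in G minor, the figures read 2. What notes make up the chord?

The written figures 2 are shorthand for 6/4/2: the 6/4 are implied.
A second above Bb in this key is C.
A fourth above Bb in this key is Eb.
A sixth above Bb in this key is G.
Together with the bass Bb, this spells C minor seventh in third inversion.

Bb, C, Eb, G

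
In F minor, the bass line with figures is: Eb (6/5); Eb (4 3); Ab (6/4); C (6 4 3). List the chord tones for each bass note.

Eb, G, Bb, C | Eb, G, Ab, C | Ab, Db, F | C, Eb, F, Ab

Eb (6/5/3): Eb, G, Bb, C.
Eb (6/4/3): Eb, G, Ab, C.
Ab (6/4): Ab, Db, F.
C (6/4/3): C, Eb, F, Ab.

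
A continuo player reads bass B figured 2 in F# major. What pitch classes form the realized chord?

The written figures 2 are shorthand for 6/4/2: the 6/4 are implied.
A second above B in this key is C#.
A fourth above B in this key is E#.
A sixth above B in this key is G#.
Together with the bass B, this spells C# dominant seventh in third inversion.

B, C#, E#, G#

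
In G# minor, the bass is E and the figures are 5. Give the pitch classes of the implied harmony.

E, G#, B

The written figures 5 are shorthand for 5/3: the 3 is implied.
A third above E in this key is G#.
A fifth above E in this key is B.
Together with the bass E, this spells E major in root position.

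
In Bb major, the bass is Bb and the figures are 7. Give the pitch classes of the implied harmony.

Bb, D, F, A

The written figures 7 are shorthand for 7/5/3: the 5/3 are implied.
A third above Bb in this key is D.
A fifth above Bb in this key is F.
A seventh above Bb in this key is A.
Together with the bass Bb, this spells Bb major seventh in root position.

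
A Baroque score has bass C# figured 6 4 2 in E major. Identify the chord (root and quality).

D# half-diminished seventh

The figures 6 4 2 indicate a seventh chord in third inversion.
In third inversion the root lies a second above the bass: a second above C# in E major is D#.
The chord tones are C#, D#, F#, A, giving D# half-diminished seventh.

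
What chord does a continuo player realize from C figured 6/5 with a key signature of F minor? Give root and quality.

The figures 6/5 indicate a seventh chord in first inversion.
In first inversion the root lies a sixth above the bass: a sixth above C in F minor is Ab.
The chord tones are C, Eb, G, Ab, giving Ab major seventh.

Ab major seventh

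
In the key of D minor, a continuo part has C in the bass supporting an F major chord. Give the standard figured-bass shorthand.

6/4

C is the fifth of F major, so the chord is in second inversion.
A triad in second inversion is figured 6/4, conventionally abbreviated 6/4.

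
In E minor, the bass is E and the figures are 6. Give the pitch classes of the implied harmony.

The written figures 6 are shorthand for 6/3: the 3 is implied.
A third above E in this key is G.
A sixth above E in this key is C.
Together with the bass E, this spells C major in first inversion.

E, G, C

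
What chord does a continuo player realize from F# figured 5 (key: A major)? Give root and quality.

F# minor

The figures 5 indicate a triad in root position.
In root position the bass is the root, so the root is F#.
The chord tones are F#, A, C#, giving F# minor.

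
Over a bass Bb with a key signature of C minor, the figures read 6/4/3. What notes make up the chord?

A third above Bb in this key is D.
A fourth above Bb in this key is Eb.
A sixth above Bb in this key is G.
Together with the bass Bb, this spells Eb major seventh in second inversion.

Bb, D, Eb, G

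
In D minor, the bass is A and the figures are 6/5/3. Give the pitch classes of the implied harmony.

A third above A in this key is C.
A fifth above A in this key is E.
A sixth above A in this key is F.
Together with the bass A, this spells F major seventh in first inversion.

A, C, E, F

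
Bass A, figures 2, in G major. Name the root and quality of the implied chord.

B minor seventh

The figures 2 indicate a seventh chord in third inversion.
In third inversion the root lies a second above the bass: a second above A in G major is B.
The chord tones are A, B, D, F#, giving B minor seventh.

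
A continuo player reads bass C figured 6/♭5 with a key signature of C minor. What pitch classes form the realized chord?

C, Eb, Gb, Ab

The written figures 6/♭5 are shorthand for 6/5/3: the 3 is implied.
A third above C in this key is Eb.
A fifth above C in this key is G, lowered to Gb by the flat.
A sixth above C in this key is Ab.
Together with the bass C, this spells Ab dominant seventh in first inversion.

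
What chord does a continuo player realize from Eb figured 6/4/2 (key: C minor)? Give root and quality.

F minor seventh

The figures 6/4/2 indicate a seventh chord in third inversion.
In third inversion the root lies a second above the bass: a second above Eb in C minor is F.
The chord tones are Eb, F, Ab, C, giving F minor seventh.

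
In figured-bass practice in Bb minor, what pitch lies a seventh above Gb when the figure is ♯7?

F#

Counting 6 letter steps above Gb lands on F; in Bb minor, that letter is F.
The #7 figure raises it a semitone, giving F#.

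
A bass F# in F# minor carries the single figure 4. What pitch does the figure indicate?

B

Counting 3 letter steps above F# lands on B; in F# minor, that letter is B.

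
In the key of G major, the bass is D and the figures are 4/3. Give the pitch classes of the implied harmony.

D, F#, G, B

The written figures 4/3 are shorthand for 6/4/3: the 6 is implied.
A third above D in this key is F#.
A fourth above D in this key is G.
A sixth above D in this key is B.
Together with the bass D, this spells G major seventh in second inversion.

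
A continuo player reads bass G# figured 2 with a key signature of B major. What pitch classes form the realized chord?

The written figures 2 are shorthand for 6/4/2: the 6/4 are implied.
A second above G# in this key is A#.
A fourth above G# in this key is C#.
A sixth above G# in this key is E.
Together with the bass G#, this spells A# half-diminished seventh in third inversion.

G#, A#, C#, E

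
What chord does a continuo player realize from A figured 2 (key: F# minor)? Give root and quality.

The figures 2 indicate a seventh chord in third inversion.
In third inversion the root lies a second above the bass: a second above A in F# minor is B.
The chord tones are A, B, D, F#, giving B minor seventh.

B minor seventh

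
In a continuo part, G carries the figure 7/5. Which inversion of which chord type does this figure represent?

7/5 is shorthand for 7/5/3.
Intervals of 7/5/3 above the bass form a seventh chord; the bass is the root, so this is root position.

seventh chord, root position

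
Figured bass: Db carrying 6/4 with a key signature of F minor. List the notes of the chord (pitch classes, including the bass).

Db, G, Bb

A fourth above Db in this key is G.
A sixth above Db in this key is Bb.
Together with the bass Db, this spells G diminished in second inversion.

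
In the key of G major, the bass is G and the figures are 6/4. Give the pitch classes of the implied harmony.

A fourth above G in this key is C.
A sixth above G in this key is E.
Together with the bass G, this spells C major in second inversion.

G, C, E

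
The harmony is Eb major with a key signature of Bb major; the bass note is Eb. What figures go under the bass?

no figures

Eb is the root of Eb major, so the chord is in root position.
A triad in root position is figured 5/3, conventionally abbreviated (no figures — root-position triad).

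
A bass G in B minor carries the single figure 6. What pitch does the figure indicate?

E

Counting 5 letter steps above G lands on E; in B minor, that letter is E.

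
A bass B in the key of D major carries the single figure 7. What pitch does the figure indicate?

A

Counting 6 letter steps above B lands on A; in D major, that letter is A.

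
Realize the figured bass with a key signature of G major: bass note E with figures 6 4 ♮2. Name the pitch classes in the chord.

E, F, A, C

A second above E in this key is F#, made natural (F) by the ♮ figure.
A fourth above E in this key is A.
A sixth above E in this key is C.
Together with the bass E, this spells F major seventh in third inversion.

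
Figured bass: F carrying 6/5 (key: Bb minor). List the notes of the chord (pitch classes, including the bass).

The written figures 6/5 are shorthand for 6/5/3: the 3 is implied.
A third above F in this key is Ab.
A fifth above F in this key is C.
A sixth above F in this key is Db.
Together with the bass F, this spells Db major seventh in first inversion.

F, Ab, C, Db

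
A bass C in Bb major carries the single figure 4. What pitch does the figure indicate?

Counting 3 letter steps above C lands on F; in Bb major, that letter is F.

F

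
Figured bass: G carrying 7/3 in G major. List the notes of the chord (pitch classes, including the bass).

G, B, D, F#

The written figures 7/3 are shorthand for 7/5/3: the 5 is implied.
A third above G in this key is B.
A fifth above G in this key is D.
A seventh above G in this key is F#.
Together with the bass G, this spells G major seventh in root position.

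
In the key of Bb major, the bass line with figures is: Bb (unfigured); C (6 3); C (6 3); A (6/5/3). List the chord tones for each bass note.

Bb, D, F | C, Eb, A | C, Eb, A | A, C, Eb, F

Bb (5/3): Bb, D, F.
C (6/3): C, Eb, A.
C (6/3): C, Eb, A.
A (6/5/3): A, C, Eb, F.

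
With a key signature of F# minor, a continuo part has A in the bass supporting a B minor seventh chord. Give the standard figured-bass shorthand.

A is the seventh of B minor seventh, so the chord is in third inversion.
A seventh chord in third inversion is figured 6/4/2, conventionally abbreviated 4/2.

4/2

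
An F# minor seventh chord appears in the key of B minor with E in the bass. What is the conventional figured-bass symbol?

4/2

E is the seventh of F# minor seventh, so the chord is in third inversion.
A seventh chord in third inversion is figured 6/4/2, conventionally abbreviated 4/2.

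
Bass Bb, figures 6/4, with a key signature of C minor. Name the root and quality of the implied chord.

Eb major

The figures 6/4 indicate a triad in second inversion.
In second inversion the root lies a fourth above the bass: a fourth above Bb in C minor is Eb.
The chord tones are Bb, Eb, G, giving Eb major.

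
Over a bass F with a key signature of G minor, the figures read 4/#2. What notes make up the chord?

F, G#, Bb, D

The written figures 4/#2 are shorthand for 6/4/2: the 6 is implied.
A second above F in this key is G, raised to G# by the sharp.
A fourth above F in this key is Bb.
A sixth above F in this key is D.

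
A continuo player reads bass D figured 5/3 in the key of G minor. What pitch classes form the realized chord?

D, F, A

A third above D in this key is F.
A fifth above D in this key is A.
Together with the bass D, this spells D minor in root position.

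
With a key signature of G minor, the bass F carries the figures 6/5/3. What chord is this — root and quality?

D minor seventh

The figures 6/5/3 indicate a seventh chord in first inversion.
In first inversion the root lies a sixth above the bass: a sixth above F in G minor is D.
The chord tones are F, A, C, D, giving D minor seventh.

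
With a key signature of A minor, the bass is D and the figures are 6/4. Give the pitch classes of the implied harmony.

D, G, B

A fourth above D in this key is G.
A sixth above D in this key is B.
Together with the bass D, this spells G major in second inversion.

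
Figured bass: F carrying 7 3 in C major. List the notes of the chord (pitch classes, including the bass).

F, A, C, E

The written figures 7 3 are shorthand for 7/5/3: the 5 is implied.
A third above F in this key is A.
A fifth above F in this key is C.
A seventh above F in this key is E.
Together with the bass F, this spells F major seventh in root position.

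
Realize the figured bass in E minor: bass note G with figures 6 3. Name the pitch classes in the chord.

G, B, E

A third above G in this key is B.
A sixth above G in this key is E.
Together with the bass G, this spells E minor in first inversion.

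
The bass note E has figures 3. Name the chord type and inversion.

triad, root position

3 is shorthand for 5/3.
Intervals of 5/3 above the bass form a triad; the bass is the root, so this is root position.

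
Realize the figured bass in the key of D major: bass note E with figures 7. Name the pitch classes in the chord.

The written figures 7 are shorthand for 7/5/3: the 5/3 are implied.
A third above E in this key is G.
A fifth above E in this key is B.
A seventh above E in this key is D.
Together with the bass E, this spells E minor seventh in root position.

E, G, B, D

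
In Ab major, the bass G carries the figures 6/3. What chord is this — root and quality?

Eb major

The figures 6/3 indicate a triad in first inversion.
In first inversion the root lies a sixth above the bass: a sixth above G in Ab major is Eb.
The chord tones are G, Bb, Eb, giving Eb major.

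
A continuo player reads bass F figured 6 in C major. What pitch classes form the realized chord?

F, A, D

The written figures 6 are shorthand for 6/3: the 3 is implied.
A third above F in this key is A.
A sixth above F in this key is D.
Together with the bass F, this spells D minor in first inversion.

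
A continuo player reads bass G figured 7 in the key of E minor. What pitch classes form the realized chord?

The written figures 7 are shorthand for 7/5/3: the 5/3 are implied.
A third above G in this key is B.
A fifth above G in this key is D.
A seventh above G in this key is F#.
Together with the bass G, this spells G major seventh in root position.

G, B, D, F#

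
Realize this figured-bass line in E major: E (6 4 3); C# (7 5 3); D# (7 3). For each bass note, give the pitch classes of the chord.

E (6/4/3): E, G#, A, C#.
C# (7/5/3): C#, E, G#, B.
D# (7/5/3): D#, F#, A, C#.

E, G#, A, C# | C#, E, G#, B | D#, F#, A, C#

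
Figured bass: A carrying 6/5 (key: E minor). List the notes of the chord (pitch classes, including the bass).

A, C, E, F#

The written figures 6/5 are shorthand for 6/5/3: the 3 is implied.
A third above A in this key is C.
A fifth above A in this key is E.
A sixth above A in this key is F#.
Together with the bass A, this spells F# half-diminished seventh in first inversion.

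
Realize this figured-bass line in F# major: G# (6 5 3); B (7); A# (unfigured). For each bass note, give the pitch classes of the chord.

G#, B, D#, E# | B, D#, F#, A# | A#, C#, E#

G# (6/5/3): G#, B, D#, E#.
B (7/5/3): B, D#, F#, A#.
A# (5/3): A#, C#, E#.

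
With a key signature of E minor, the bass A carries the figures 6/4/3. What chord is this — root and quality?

D dominant seventh

The figures 6/4/3 indicate a seventh chord in second inversion.
In second inversion the root lies a fourth above the bass: a fourth above A in E minor is D.
The chord tones are A, C, D, F#, giving D dominant seventh.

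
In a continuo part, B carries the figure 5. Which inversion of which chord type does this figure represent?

triad, root position

5 is shorthand for 5/3.
Intervals of 5/3 above the bass form a triad; the bass is the root, so this is root position.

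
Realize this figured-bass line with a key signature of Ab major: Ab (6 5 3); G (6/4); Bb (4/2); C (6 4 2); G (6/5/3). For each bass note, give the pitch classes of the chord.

Ab (6/5/3): Ab, C, Eb, F.
G (6/4): G, C, Eb.
Bb (6/4/2): Bb, C, Eb, G.
C (6/4/2): C, Db, F, Ab.
G (6/5/3): G, Bb, Db, Eb.

Ab, C, Eb, F | G, C, Eb | Bb, C, Eb, G | C, Db, F, Ab | G, Bb, Db, Eb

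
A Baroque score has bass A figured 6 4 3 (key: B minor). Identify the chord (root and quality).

The figures 6 4 3 indicate a seventh chord in second inversion.
In second inversion the root lies a fourth above the bass: a fourth above A in B minor is D.
The chord tones are A, C#, D, F#, giving D major seventh.

D major seventh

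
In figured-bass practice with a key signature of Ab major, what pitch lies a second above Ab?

Counting 1 letter step above Ab lands on B; in Ab major, that letter is Bb.

Bb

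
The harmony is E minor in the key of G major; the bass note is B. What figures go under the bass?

B is the fifth of E minor, so the chord is in second inversion.
A triad in second inversion is figured 6/4, conventionally abbreviated 6/4.

6/4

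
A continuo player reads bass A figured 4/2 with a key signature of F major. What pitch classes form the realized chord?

The written figures 4/2 are shorthand for 6/4/2: the 6 is implied.
A second above A in this key is Bb.
A fourth above A in this key is D.
A sixth above A in this key is F.
Together with the bass A, this spells Bb major seventh in third inversion.

A, Bb, D, F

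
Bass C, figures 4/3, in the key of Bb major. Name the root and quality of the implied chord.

The figures 4/3 indicate a seventh chord in second inversion.
In second inversion the root lies a fourth above the bass: a fourth above C in Bb major is F.
The chord tones are C, Eb, F, A, giving F dominant seventh.

F dominant seventh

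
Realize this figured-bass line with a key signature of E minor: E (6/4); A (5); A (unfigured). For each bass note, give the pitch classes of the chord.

E (6/4): E, A, C.
A (5/3): A, C, E.
A (5/3): A, C, E.

E, A, C | A, C, E | A, C, E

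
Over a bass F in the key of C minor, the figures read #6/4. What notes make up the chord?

F, Bb, D#

A fourth above F in this key is Bb.
A sixth above F in this key is D, raised to D# by the sharp.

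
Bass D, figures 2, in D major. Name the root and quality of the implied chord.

E minor seventh

The figures 2 indicate a seventh chord in third inversion.
In third inversion the root lies a second above the bass: a second above D in D major is E.
The chord tones are D, E, G, B, giving E minor seventh.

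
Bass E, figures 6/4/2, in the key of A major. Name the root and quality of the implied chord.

F# minor seventh

The figures 6/4/2 indicate a seventh chord in third inversion.
In third inversion the root lies a second above the bass: a second above E in A major is F#.
The chord tones are E, F#, A, C#, giving F# minor seventh.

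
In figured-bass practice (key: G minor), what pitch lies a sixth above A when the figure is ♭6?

Counting 5 letter steps above A lands on F; in G minor, that letter is F.
The b6 figure lowers it a semitone, giving Fb.

Fb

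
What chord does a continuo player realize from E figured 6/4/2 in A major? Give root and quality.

F# minor seventh

The figures 6/4/2 indicate a seventh chord in third inversion.
In third inversion the root lies a second above the bass: a second above E in A major is F#.
The chord tones are E, F#, A, C#, giving F# minor seventh.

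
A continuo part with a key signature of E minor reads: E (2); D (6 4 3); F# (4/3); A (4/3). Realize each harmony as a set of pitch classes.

E, F#, A, C | D, F#, G, B | F#, A, B, D | A, C, D, F#

E (6/4/2): E, F#, A, C.
D (6/4/3): D, F#, G, B.
F# (6/4/3): F#, A, B, D.
A (6/4/3): A, C, D, F#.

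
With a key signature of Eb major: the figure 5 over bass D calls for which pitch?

Ab

Counting 4 letter steps above D lands on A; in Eb major, that letter is Ab.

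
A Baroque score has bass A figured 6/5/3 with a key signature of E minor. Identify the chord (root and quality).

F# half-diminished seventh

The figures 6/5/3 indicate a seventh chord in first inversion.
In first inversion the root lies a sixth above the bass: a sixth above A in E minor is F#.
The chord tones are A, C, E, F#, giving F# half-diminished seventh.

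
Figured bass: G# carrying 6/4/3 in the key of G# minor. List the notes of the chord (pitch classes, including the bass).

A third above G# in this key is B.
A fourth above G# in this key is C#.
A sixth above G# in this key is E.
Together with the bass G#, this spells C# minor seventh in second inversion.

G#, B, C#, E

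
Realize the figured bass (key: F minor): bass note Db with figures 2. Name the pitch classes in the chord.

Db, Eb, G, Bb

The written figures 2 are shorthand for 6/4/2: the 6/4 are implied.
A second above Db in this key is Eb.
A fourth above Db in this key is G.
A sixth above Db in this key is Bb.
Together with the bass Db, this spells Eb dominant seventh in third inversion.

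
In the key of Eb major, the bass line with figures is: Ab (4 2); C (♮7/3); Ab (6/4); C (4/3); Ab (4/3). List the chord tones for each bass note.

Ab (6/4/2): Ab, Bb, D, F.
C (♮7/5/3): C, Eb, G, B.
Ab (6/4): Ab, D, F.
C (6/4/3): C, Eb, F, Ab.
Ab (6/4/3): Ab, C, D, F.

Ab, Bb, D, F | C, Eb, G, B | Ab, D, F | C, Eb, F, Ab | Ab, C, D, F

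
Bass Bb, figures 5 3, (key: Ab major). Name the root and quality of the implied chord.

The figures 5 3 indicate a triad in root position.
In root position the bass is the root, so the root is Bb.
The chord tones are Bb, Db, F, giving Bb minor.

Bb minor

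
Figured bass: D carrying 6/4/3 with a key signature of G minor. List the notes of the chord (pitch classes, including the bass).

D, F, G, Bb

A third above D in this key is F.
A fourth above D in this key is G.
A sixth above D in this key is Bb.
Together with the bass D, this spells G minor seventh in second inversion.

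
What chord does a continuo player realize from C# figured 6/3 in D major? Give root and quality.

A major

The figures 6/3 indicate a triad in first inversion.
In first inversion the root lies a sixth above the bass: a sixth above C# in D major is A.
The chord tones are C#, E, A, giving A major.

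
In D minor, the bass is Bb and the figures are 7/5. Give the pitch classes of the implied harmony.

The written figures 7/5 are shorthand for 7/5/3: the 3 is implied.
A third above Bb in this key is D.
A fifth above Bb in this key is F.
A seventh above Bb in this key is A.
Together with the bass Bb, this spells Bb major seventh in root position.

Bb, D, F, A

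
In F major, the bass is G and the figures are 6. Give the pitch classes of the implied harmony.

The written figures 6 are shorthand for 6/3: the 3 is implied.
A third above G in this key is Bb.
A sixth above G in this key is E.
Together with the bass G, this spells E diminished in first inversion.

G, Bb, E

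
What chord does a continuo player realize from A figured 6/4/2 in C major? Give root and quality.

The figures 6/4/2 indicate a seventh chord in third inversion.
In third inversion the root lies a second above the bass: a second above A in C major is B.
The chord tones are A, B, D, F, giving B half-diminished seventh.

B half-diminished seventh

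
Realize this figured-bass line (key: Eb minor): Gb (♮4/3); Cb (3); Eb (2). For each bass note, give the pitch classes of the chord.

Gb, Bb, C, Eb | Cb, Eb, Gb | Eb, F, Ab, Cb

Gb (6/♮4/3): Gb, Bb, C, Eb.
Cb (5/3): Cb, Eb, Gb.
Eb (6/4/2): Eb, F, Ab, Cb.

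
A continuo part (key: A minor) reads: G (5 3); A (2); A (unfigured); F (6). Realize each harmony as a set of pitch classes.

G, B, D | A, B, D, F | A, C, E | F, A, D

G (5/3): G, B, D.
A (6/4/2): A, B, D, F.
A (5/3): A, C, E.
F (6/3): F, A, D.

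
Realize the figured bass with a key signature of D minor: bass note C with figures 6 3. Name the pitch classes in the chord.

A third above C in this key is E.
A sixth above C in this key is A.
Together with the bass C, this spells A minor in first inversion.

C, E, A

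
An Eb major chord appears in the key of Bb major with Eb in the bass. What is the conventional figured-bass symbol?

no figures

Eb is the root of Eb major, so the chord is in root position.
A triad in root position is figured 5/3, conventionally abbreviated (no figures — root-position triad).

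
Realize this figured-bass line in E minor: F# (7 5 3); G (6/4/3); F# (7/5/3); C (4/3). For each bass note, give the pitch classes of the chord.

F#, A, C, E | G, B, C, E | F#, A, C, E | C, E, F#, A

F# (7/5/3): F#, A, C, E.
G (6/4/3): G, B, C, E.
F# (7/5/3): F#, A, C, E.
C (6/4/3): C, E, F#, A.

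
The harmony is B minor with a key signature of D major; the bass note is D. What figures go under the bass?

6

D is the third of B minor, so the chord is in first inversion.
A triad in first inversion is figured 6/3, conventionally abbreviated 6.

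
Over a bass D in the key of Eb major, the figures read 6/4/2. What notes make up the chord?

A second above D in this key is Eb.
A fourth above D in this key is G.
A sixth above D in this key is Bb.
Together with the bass D, this spells Eb major seventh in third inversion.

D, Eb, G, Bb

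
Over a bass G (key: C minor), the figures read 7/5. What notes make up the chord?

G, Bb, D, F

The written figures 7/5 are shorthand for 7/5/3: the 3 is implied.
A third above G in this key is Bb.
A fifth above G in this key is D.
A seventh above G in this key is F.
Together with the bass G, this spells G minor seventh in root position.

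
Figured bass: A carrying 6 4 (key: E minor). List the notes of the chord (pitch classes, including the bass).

A, D, F#

A fourth above A in this key is D.
A sixth above A in this key is F#.
Together with the bass A, this spells D major in second inversion.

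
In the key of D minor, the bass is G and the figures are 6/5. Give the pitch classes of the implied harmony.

The written figures 6/5 are shorthand for 6/5/3: the 3 is implied.
A third above G in this key is Bb.
A fifth above G in this key is D.
A sixth above G in this key is E.
Together with the bass G, this spells E half-diminished seventh in first inversion.

G, Bb, D, E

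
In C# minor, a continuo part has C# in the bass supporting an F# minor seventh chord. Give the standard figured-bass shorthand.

C# is the fifth of F# minor seventh, so the chord is in second inversion.
A seventh chord in second inversion is figured 6/4/3, conventionally abbreviated 4/3.

4/3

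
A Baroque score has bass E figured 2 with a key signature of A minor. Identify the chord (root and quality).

F major seventh

The figures 2 indicate a seventh chord in third inversion.
In third inversion the root lies a second above the bass: a second above E in A minor is F.
The chord tones are E, F, A, C, giving F major seventh.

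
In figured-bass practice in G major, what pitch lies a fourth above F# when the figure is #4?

B#

Counting 3 letter steps above F# lands on B; in G major, that letter is B.
The #4 figure raises it a semitone, giving B#.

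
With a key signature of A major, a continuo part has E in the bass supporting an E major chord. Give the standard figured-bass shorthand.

no figures

E is the root of E major, so the chord is in root position.
A triad in root position is figured 5/3, conventionally abbreviated (no figures — root-position triad).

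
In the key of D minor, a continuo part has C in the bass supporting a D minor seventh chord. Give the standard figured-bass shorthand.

4/2

C is the seventh of D minor seventh, so the chord is in third inversion.
A seventh chord in third inversion is figured 6/4/2, conventionally abbreviated 4/2.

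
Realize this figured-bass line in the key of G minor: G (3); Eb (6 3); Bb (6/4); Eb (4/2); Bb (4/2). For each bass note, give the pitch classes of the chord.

G (5/3): G, Bb, D.
Eb (6/3): Eb, G, C.
Bb (6/4): Bb, Eb, G.
Eb (6/4/2): Eb, F, A, C.
Bb (6/4/2): Bb, C, Eb, G.

G, Bb, D | Eb, G, C | Bb, Eb, G | Eb, F, A, C | Bb, C, Eb, G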